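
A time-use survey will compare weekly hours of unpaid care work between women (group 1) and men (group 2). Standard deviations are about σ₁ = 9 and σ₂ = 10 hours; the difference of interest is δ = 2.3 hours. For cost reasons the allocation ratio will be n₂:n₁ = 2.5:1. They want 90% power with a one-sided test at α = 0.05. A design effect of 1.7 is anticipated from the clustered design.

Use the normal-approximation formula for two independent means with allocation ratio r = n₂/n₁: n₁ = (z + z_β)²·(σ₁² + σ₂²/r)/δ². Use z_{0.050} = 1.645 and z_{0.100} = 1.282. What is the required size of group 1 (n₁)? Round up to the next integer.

n₁ = (z_α + z_β)² · (σ₁² + σ₂²/r) / δ²
   = (1.645 + 1.282)² · (9² + 10²/2.5) / 2.3²
   = 8.5673 · (81 + 40) / 5.29
   = 8.5673 · 121 / 5.29
   = 195.96
Design effect: 1.7 × 195.96 = 333.14.
Round up → n₁ = 334; n₂ = r·n₁ = 2.5 × 334 = 835.

n₁ = 334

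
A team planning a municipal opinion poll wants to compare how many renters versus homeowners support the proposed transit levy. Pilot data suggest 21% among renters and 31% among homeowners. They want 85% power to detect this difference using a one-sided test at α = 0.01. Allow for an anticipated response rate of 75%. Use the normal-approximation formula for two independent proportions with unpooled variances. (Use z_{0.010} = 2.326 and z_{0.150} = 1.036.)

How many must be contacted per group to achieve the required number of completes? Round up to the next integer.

n = (z_α + z_β)² · [p₁(1−p₁) + p₂(1−p₂)] / (p₁ − p₂)²
  = (2.326 + 1.036)² · (0.21·0.79 + 0.31·0.69) / (-0.10)²
  = (3.362)² · (0.1659 + 0.2139) / 0.0100
  = 11.3030 · 0.3798 / 0.0100
  = 429.29
Adjust for 75% response: 429.29 / 0.75 = 572.39.
Round up → n = 573 per group.

n = 573 per group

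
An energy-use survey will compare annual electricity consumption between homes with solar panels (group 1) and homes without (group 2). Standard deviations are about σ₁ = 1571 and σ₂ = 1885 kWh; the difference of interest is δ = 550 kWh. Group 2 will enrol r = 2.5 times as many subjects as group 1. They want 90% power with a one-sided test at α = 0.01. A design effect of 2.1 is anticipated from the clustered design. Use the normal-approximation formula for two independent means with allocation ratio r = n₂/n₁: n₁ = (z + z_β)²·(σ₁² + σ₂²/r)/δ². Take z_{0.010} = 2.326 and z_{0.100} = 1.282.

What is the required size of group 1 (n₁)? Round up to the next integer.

n₁ = (z_α + z_β)² · (σ₁² + σ₂²/r) / δ²
   = (2.326 + 1.282)² · (1571² + 1885²/2.5) / 550²
   = 13.0177 · (2468041 + 1421290) / 302500
   = 13.0177 · 3889331 / 302500
   = 167.37
Design effect: 2.1 × 167.37 = 351.48.
Round up → n₁ = 352; n₂ = r·n₁ = 2.5 × 352 = 880.

n₁ = 352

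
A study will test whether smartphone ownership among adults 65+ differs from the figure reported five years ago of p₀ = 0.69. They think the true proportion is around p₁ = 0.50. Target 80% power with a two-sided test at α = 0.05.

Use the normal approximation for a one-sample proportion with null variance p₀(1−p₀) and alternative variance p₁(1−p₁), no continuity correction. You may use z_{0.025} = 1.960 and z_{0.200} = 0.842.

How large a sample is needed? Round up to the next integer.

n = [z_{α/2}·√(p₀q₀) + z_β·√(p₁q₁)]² / (p₁ − p₀)²
  = [1.960·√(0.69·0.31) + 0.842·√(0.50·0.50)]² / (-0.19)²
  = [1.960·0.4625 + 0.842·0.5000]² / 0.0361
  = [1.3275]² / 0.0361
  = 48.81
Round up → n = 49.

n = 49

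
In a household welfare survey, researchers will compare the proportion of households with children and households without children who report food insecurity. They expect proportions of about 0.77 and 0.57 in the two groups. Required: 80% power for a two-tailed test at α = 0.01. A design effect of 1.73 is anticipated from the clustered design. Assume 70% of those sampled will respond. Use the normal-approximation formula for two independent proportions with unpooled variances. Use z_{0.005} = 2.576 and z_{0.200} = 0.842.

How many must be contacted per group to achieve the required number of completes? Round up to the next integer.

n = (z_{α/2} + z_β)² · [p₁(1−p₁) + p₂(1−p₂)] / (p₁ − p₂)²
  = (2.576 + 0.842)² · (0.77·0.23 + 0.57·0.43) / (0.20)²
  = (3.418)² · (0.1771 + 0.2451) / 0.0400
  = 11.6827 · 0.4222 / 0.0400
  = 123.31
Design effect: 1.73 × 123.31 = 213.33.
Adjust for 70% response: 213.33 / 0.70 = 304.75.
Round up → n = 305 per group.

n = 305 per group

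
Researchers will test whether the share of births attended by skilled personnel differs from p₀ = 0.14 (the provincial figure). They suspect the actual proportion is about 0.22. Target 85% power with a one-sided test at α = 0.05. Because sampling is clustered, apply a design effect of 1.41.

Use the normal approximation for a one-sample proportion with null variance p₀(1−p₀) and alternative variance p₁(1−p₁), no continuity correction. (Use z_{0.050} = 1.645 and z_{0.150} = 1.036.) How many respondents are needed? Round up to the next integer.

n = 221

n = [z_α·√(p₀q₀) + z_β·√(p₁q₁)]² / (p₁ − p₀)²
  = [1.645·√(0.14·0.86) + 1.036·√(0.22·0.78)]² / (0.08)²
  = [1.645·0.3470 + 1.036·0.4142]² / 0.0064
  = [1.0000]² / 0.0064
  = 156.24
Design effect: 1.41 × 156.24 = 220.29.
Round up → n = 221.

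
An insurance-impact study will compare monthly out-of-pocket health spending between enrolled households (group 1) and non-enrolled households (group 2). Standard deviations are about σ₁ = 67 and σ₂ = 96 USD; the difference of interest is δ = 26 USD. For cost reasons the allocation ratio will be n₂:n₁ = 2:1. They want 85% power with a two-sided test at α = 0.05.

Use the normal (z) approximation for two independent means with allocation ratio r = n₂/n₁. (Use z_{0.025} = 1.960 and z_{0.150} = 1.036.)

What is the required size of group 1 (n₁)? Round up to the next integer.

n₁ = (z_{α/2} + z_β)² · (σ₁² + σ₂²/r) / δ²
   = (1.960 + 1.036)² · (67² + 96²/2) / 26²
   = 8.9760 · (4489 + 4608) / 676
   = 8.9760 · 9097 / 676
   = 120.79
Round up → n₁ = 121; n₂ = r·n₁ = 2 × 121 = 242.

n₁ = 121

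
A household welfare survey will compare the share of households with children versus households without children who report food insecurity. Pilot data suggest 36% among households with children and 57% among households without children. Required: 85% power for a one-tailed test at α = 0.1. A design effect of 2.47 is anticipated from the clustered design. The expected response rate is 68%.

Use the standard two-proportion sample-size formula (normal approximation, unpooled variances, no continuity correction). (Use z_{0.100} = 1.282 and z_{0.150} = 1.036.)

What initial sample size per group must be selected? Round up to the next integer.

n = 211 per group

n = (z_α + z_β)² · [p₁(1−p₁) + p₂(1−p₂)] / (p₁ − p₂)²
  = (1.282 + 1.036)² · (0.36·0.64 + 0.57·0.43) / (-0.21)²
  = (2.318)² · (0.2304 + 0.2451) / 0.0441
  = 5.3731 · 0.4755 / 0.0441
  = 57.93
Design effect: 2.47 × 57.93 = 143.10.
Adjust for 68% response: 143.10 / 0.68 = 210.44.
Round up → n = 211 per group.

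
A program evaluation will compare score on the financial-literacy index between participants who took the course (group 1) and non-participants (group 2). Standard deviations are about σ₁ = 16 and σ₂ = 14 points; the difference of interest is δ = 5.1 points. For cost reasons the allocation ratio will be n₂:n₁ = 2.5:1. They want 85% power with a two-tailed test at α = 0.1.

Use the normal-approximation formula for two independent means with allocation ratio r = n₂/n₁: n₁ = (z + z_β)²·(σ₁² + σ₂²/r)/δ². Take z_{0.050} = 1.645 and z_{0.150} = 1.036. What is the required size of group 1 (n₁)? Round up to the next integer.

n₁ = (z_{α/2} + z_β)² · (σ₁² + σ₂²/r) / δ²
   = (1.645 + 1.036)² · (16² + 14²/2.5) / 5.1²
   = 7.1878 · (256 + 78.4) / 26.01
   = 7.1878 · 334.4 / 26.01
   = 92.41
Round up → n₁ = 93; n₂ = r·n₁ = 2.5 × 93 = 233.

n₁ = 93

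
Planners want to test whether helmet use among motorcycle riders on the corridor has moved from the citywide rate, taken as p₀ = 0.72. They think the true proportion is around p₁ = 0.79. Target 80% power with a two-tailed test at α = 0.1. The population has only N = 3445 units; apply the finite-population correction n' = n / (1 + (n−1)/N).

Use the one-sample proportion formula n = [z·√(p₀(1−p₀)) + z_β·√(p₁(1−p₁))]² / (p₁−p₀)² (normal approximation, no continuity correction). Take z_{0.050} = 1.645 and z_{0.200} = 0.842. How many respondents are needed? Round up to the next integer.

n = 224

n = [z_{α/2}·√(p₀q₀) + z_β·√(p₁q₁)]² / (p₁ − p₀)²
  = [1.645·√(0.72·0.28) + 0.842·√(0.79·0.21)]² / (0.07)²
  = [1.645·0.4490 + 0.842·0.4073]² / 0.0049
  = [1.0816]² / 0.0049
  = 238.73
Finite-population correction (N = 3445): 238.73 / (1 + (238.73 − 1)/3445) = 223.32.
Round up → n = 224.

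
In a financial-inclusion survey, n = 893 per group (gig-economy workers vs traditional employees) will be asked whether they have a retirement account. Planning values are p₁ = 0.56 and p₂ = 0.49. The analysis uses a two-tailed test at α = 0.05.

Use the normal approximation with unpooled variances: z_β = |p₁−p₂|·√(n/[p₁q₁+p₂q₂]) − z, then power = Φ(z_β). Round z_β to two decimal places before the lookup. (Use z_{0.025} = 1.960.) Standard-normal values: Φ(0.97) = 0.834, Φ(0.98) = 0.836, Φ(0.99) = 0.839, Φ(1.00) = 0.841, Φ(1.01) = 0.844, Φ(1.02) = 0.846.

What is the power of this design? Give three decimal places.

Power ≈ 0.844

z_β = |p₁−p₂|·√(n/[p₁q₁+p₂q₂]) − z_{α/2}
    = 0.07 · √(893/0.4963) − 1.960
    = 0.07 · 42.4183 − 1.960
    = 2.9693 − 1.960 = 1.0093 → 1.01
Power = Φ(1.01) = 0.844.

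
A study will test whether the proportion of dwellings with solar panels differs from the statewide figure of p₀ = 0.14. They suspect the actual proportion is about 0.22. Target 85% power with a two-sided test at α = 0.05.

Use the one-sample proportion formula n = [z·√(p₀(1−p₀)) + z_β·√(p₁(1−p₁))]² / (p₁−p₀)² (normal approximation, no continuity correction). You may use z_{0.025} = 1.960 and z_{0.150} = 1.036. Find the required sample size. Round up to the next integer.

n = 193

n = [z_{α/2}·√(p₀q₀) + z_β·√(p₁q₁)]² / (p₁ − p₀)²
  = [1.960·√(0.14·0.86) + 1.036·√(0.22·0.78)]² / (0.08)²
  = [1.960·0.3470 + 1.036·0.4142]² / 0.0064
  = [1.1093]² / 0.0064
  = 192.26
Round up → n = 193.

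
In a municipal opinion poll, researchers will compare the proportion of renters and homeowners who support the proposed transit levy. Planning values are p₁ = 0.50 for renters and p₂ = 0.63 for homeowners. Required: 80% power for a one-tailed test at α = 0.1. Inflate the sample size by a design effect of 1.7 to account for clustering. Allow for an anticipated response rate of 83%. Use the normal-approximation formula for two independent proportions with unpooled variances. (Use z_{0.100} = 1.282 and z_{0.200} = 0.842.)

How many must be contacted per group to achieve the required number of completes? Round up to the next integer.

n = (z_α + z_β)² · [p₁(1−p₁) + p₂(1−p₂)] / (p₁ − p₂)²
  = (1.282 + 0.842)² · (0.50·0.50 + 0.63·0.37) / (-0.13)²
  = (2.124)² · (0.2500 + 0.2331) / 0.0169
  = 4.5114 · 0.4831 / 0.0169
  = 128.96
Design effect: 1.7 × 128.96 = 219.23.
Adjust for 83% response: 219.23 / 0.83 = 264.14.
Round up → n = 265 per group.

n = 265 per group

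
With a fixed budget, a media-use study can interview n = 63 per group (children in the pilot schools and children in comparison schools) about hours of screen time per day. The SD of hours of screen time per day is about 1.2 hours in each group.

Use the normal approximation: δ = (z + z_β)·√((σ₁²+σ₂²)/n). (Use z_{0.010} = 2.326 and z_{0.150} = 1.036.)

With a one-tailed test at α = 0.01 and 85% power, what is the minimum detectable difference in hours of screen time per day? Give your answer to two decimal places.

δ = (z_α + z_β) · √((σ₁²+σ₂²)/n)
  = (2.326 + 1.036) · √(2.88/63)
  = 3.362 · √0.04571
  = 3.362 · 0.2138
  = 0.7188

Minimum detectable difference ≈ 0.72 hours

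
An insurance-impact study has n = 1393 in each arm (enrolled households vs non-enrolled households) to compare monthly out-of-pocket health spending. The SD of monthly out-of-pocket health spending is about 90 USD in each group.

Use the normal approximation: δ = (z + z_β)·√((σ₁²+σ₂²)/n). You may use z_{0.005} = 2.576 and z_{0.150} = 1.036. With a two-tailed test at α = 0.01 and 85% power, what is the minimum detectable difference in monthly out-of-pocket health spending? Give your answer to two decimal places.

δ = (z_{α/2} + z_β) · √((σ₁²+σ₂²)/n)
  = (2.576 + 1.036) · √(16200/1393)
  = 3.612 · √11.6296
  = 3.612 · 3.4102
  = 12.3177

Minimum detectable difference ≈ 12.32 USD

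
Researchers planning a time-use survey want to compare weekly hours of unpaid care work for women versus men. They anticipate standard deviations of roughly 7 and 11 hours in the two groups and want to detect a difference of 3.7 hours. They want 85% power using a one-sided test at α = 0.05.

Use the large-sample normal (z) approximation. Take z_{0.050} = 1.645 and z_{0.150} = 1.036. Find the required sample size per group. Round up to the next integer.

n = 90 per group

n = (z_α + z_β)² · (σ₁² + σ₂²) / δ²
  = (1.645 + 1.036)² · (7² + 11² = 170) / 3.7²
  = 7.1878 · 170 / 13.69
  = 89.26
Round up → n = 90 per group.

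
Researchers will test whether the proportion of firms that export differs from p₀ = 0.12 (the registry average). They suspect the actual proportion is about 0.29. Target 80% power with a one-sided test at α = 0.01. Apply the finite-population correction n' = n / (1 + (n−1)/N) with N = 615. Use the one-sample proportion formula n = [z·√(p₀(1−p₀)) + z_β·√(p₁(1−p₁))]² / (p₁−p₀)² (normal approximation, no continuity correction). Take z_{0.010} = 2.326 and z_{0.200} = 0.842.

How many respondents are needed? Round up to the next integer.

n = [z_α·√(p₀q₀) + z_β·√(p₁q₁)]² / (p₁ − p₀)²
  = [2.326·√(0.12·0.88) + 0.842·√(0.29·0.71)]² / (0.17)²
  = [2.326·0.3250 + 0.842·0.4538]² / 0.0289
  = [1.1379]² / 0.0289
  = 44.81
Finite-population correction (N = 615): 44.81 / (1 + (44.81 − 1)/615) = 41.83.
Round up → n = 42.

n = 42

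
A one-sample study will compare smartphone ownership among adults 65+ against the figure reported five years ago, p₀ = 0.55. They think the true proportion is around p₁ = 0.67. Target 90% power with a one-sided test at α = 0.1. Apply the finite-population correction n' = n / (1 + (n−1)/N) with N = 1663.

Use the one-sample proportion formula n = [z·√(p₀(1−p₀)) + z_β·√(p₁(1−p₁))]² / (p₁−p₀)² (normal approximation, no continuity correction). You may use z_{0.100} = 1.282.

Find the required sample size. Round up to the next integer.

n = [z_α·√(p₀q₀) + z_β·√(p₁q₁)]² / (p₁ − p₀)²
  = [1.282·√(0.55·0.45) + 1.282·√(0.67·0.33)]² / (0.12)²
  = [1.282·0.4975 + 1.282·0.4702]² / 0.0144
  = [1.2406]² / 0.0144
  = 106.88
Finite-population correction (N = 1663): 106.88 / (1 + (106.88 − 1)/1663) = 100.48.
Round up → n = 101.

n = 101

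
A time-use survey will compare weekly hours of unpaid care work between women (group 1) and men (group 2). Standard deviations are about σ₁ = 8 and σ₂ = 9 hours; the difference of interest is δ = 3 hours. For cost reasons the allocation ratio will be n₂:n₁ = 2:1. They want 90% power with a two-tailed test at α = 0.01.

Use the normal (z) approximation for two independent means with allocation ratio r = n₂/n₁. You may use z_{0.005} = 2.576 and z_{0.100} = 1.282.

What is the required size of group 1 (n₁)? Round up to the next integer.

n₁ = 173

n₁ = (z_{α/2} + z_β)² · (σ₁² + σ₂²/r) / δ²
   = (2.576 + 1.282)² · (8² + 9²/2) / 3²
   = 14.8842 · (64 + 40.5) / 9
   = 14.8842 · 104.5 / 9
   = 172.82
Round up → n₁ = 173; n₂ = r·n₁ = 2 × 173 = 346.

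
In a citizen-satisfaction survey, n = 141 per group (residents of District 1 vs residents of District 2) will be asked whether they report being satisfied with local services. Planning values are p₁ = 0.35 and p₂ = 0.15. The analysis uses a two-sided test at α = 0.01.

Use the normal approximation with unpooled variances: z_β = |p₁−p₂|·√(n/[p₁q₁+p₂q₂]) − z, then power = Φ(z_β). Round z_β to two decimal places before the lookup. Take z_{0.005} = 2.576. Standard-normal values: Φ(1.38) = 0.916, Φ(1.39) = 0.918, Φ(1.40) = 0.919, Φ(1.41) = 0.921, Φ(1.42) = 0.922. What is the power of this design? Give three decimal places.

z_β = |p₁−p₂|·√(n/[p₁q₁+p₂q₂]) − z_{α/2}
    = 0.20 · √(141/0.3550) − 2.576
    = 0.20 · 19.9295 − 2.576
    = 3.9859 − 2.576 = 1.4099 → 1.41
Power = Φ(1.41) = 0.921.

Power ≈ 0.921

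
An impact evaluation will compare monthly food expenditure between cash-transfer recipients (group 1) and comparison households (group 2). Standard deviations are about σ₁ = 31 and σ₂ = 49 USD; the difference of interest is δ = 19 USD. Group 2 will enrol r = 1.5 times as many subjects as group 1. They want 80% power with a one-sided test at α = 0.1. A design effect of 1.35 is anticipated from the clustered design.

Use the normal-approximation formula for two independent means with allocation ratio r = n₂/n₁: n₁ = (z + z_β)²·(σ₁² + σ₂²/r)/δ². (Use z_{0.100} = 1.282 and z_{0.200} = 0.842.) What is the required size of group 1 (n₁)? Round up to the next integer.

n₁ = 44

n₁ = (z_α + z_β)² · (σ₁² + σ₂²/r) / δ²
   = (1.282 + 0.842)² · (31² + 49²/1.5) / 19²
   = 4.5114 · (961 + 1600.7) / 361
   = 4.5114 · 2561.7 / 361
   = 32.01
Design effect: 1.35 × 32.01 = 43.22.
Round up → n₁ = 44; n₂ = r·n₁ = 1.5 × 44 = 66.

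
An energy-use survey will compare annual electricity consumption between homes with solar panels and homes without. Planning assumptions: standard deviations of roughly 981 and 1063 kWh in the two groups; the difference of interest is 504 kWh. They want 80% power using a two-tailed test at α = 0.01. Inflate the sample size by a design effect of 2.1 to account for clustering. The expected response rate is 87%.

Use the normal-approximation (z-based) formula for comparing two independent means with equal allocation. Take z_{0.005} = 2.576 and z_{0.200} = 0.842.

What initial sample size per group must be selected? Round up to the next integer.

n = 233 per group

n = (z_{α/2} + z_β)² · (σ₁² + σ₂²) / δ²
  = (2.576 + 0.842)² · (981² + 1063² = 2092330) / 504²
  = 11.6827 · 2092330 / 254016
  = 96.23
Design effect: 2.1 × 96.23 = 202.08.
Adjust for 87% response: 202.08 / 0.87 = 232.28.
Round up → n = 233 per group.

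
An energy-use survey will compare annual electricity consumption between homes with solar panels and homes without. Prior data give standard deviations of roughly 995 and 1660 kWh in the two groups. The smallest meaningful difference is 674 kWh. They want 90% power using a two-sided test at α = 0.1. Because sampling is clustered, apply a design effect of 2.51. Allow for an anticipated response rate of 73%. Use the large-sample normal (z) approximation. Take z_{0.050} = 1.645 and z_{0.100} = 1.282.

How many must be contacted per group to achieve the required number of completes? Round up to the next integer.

n = 243 per group

n = (z_{α/2} + z_β)² · (σ₁² + σ₂²) / δ²
  = (1.645 + 1.282)² · (995² + 1660² = 3745625) / 674²
  = 8.5673 · 3745625 / 454276
  = 70.64
Design effect: 2.51 × 70.64 = 177.31.
Adjust for 73% response: 177.31 / 0.73 = 242.89.
Round up → n = 243 per group.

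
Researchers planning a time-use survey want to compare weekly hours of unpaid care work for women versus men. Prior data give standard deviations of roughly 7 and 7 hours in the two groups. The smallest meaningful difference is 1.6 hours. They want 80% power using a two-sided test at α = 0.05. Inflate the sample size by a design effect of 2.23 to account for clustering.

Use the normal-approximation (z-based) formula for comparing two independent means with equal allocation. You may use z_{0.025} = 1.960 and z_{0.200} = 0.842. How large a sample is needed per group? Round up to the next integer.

n = (z_{α/2} + z_β)² · (σ₁² + σ₂²) / δ²
  = (1.960 + 0.842)² · (7² + 7² = 98) / 1.6²
  = 7.8512 · 98 / 2.56
  = 300.55
Design effect: 2.23 × 300.55 = 670.24.
Round up → n = 671 per group.

n = 671 per group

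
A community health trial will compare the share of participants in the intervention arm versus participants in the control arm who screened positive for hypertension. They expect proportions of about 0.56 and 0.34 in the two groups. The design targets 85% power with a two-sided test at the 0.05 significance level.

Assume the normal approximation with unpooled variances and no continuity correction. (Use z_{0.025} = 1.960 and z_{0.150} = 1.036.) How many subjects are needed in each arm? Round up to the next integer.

n = (z_{α/2} + z_β)² · [p₁(1−p₁) + p₂(1−p₂)] / (p₁ − p₂)²
  = (1.960 + 1.036)² · (0.56·0.44 + 0.34·0.66) / (0.22)²
  = (2.996)² · (0.2464 + 0.2244) / 0.0484
  = 8.9760 · 0.4708 / 0.0484
  = 87.31
Round up → n = 88 per group.

n = 88 per group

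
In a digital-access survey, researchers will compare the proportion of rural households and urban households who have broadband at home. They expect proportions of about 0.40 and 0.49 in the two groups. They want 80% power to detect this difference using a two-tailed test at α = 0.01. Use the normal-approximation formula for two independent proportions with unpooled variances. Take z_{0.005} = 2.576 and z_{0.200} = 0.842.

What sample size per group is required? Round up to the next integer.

n = (z_{α/2} + z_β)² · [p₁(1−p₁) + p₂(1−p₂)] / (p₁ − p₂)²
  = (2.576 + 0.842)² · (0.40·0.60 + 0.49·0.51) / (-0.09)²
  = (3.418)² · (0.2400 + 0.2499) / 0.0081
  = 11.6827 · 0.4899 / 0.0081
  = 706.59
Round up → n = 707 per group.

n = 707 per group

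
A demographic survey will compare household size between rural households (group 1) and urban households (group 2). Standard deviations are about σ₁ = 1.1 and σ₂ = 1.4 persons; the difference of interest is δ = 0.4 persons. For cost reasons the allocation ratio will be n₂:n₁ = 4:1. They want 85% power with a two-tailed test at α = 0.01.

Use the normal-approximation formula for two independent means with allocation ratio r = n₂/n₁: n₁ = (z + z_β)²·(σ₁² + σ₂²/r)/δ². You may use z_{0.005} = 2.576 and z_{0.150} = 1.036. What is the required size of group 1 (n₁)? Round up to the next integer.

n₁ = 139

n₁ = (z_{α/2} + z_β)² · (σ₁² + σ₂²/r) / δ²
   = (2.576 + 1.036)² · (1.1² + 1.4²/4) / 0.4²
   = 13.0465 · (1.21 + 0.49) / 0.16
   = 13.0465 · 1.7 / 0.16
   = 138.62
Round up → n₁ = 139; n₂ = r·n₁ = 4 × 139 = 556.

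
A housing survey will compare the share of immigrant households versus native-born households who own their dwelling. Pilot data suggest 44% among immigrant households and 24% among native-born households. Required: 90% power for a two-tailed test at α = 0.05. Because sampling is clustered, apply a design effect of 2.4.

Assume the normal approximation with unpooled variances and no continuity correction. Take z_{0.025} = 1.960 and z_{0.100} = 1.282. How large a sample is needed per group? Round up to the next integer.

n = 271 per group

n = (z_{α/2} + z_β)² · [p₁(1−p₁) + p₂(1−p₂)] / (p₁ − p₂)²
  = (1.960 + 1.282)² · (0.44·0.56 + 0.24·0.76) / (0.20)²
  = (3.242)² · (0.2464 + 0.1824) / 0.0400
  = 10.5106 · 0.4288 / 0.0400
  = 112.67
Design effect: 2.4 × 112.67 = 270.42.
Round up → n = 271 per group.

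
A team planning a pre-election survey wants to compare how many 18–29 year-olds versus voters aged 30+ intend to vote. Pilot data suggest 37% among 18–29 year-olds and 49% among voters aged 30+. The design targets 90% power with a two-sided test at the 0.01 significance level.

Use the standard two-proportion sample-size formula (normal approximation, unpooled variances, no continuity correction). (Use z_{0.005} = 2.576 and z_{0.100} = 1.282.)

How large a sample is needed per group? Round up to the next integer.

n = (z_{α/2} + z_β)² · [p₁(1−p₁) + p₂(1−p₂)] / (p₁ − p₂)²
  = (2.576 + 1.282)² · (0.37·0.63 + 0.49·0.51) / (-0.12)²
  = (3.858)² · (0.2331 + 0.2499) / 0.0144
  = 14.8842 · 0.4830 / 0.0144
  = 499.24
Round up → n = 500 per group.

n = 500 per group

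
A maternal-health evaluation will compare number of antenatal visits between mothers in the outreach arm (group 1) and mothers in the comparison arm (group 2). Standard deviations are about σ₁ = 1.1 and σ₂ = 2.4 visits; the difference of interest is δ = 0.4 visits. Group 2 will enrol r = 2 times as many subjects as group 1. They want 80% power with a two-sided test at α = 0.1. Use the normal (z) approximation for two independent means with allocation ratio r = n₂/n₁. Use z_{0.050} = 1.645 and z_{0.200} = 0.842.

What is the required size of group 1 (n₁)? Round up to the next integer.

n₁ = (z_{α/2} + z_β)² · (σ₁² + σ₂²/r) / δ²
   = (1.645 + 0.842)² · (1.1² + 2.4²/2) / 0.4²
   = 6.1852 · (1.21 + 2.88) / 0.16
   = 6.1852 · 4.09 / 0.16
   = 158.11
Round up → n₁ = 159; n₂ = r·n₁ = 2 × 159 = 318.

n₁ = 159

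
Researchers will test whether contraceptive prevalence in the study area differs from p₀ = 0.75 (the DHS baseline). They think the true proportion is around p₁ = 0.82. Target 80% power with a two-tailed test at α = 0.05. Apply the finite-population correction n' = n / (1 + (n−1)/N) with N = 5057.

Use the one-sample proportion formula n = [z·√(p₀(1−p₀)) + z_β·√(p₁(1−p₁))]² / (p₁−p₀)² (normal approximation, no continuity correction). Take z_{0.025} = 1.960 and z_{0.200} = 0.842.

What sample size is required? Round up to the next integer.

n = 266

n = [z_{α/2}·√(p₀q₀) + z_β·√(p₁q₁)]² / (p₁ − p₀)²
  = [1.960·√(0.75·0.25) + 0.842·√(0.82·0.18)]² / (0.07)²
  = [1.960·0.4330 + 0.842·0.3842]² / 0.0049
  = [1.1722]² / 0.0049
  = 280.41
Finite-population correction (N = 5057): 280.41 / (1 + (280.41 − 1)/5057) = 265.73.
Round up → n = 266.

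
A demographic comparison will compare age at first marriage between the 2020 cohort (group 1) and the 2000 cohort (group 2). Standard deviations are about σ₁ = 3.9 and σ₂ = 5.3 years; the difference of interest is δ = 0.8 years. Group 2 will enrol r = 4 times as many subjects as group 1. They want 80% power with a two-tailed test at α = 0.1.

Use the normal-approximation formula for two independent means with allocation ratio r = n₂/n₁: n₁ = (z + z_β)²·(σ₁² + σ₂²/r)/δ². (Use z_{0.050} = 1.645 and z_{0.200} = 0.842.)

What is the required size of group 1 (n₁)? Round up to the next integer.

n₁ = 215

n₁ = (z_{α/2} + z_β)² · (σ₁² + σ₂²/r) / δ²
   = (1.645 + 0.842)² · (3.9² + 5.3²/4) / 0.8²
   = 6.1852 · (15.21 + 7.0225) / 0.64
   = 6.1852 · 22.2325 / 0.64
   = 214.86
Round up → n₁ = 215; n₂ = r·n₁ = 4 × 215 = 860.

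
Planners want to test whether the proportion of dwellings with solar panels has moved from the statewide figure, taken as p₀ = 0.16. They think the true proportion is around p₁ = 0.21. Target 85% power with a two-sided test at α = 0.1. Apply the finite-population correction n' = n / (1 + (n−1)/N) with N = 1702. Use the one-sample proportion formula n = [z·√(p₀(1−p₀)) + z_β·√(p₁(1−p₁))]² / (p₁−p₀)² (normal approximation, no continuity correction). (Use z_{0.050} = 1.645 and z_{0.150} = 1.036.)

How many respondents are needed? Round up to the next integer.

n = [z_{α/2}·√(p₀q₀) + z_β·√(p₁q₁)]² / (p₁ − p₀)²
  = [1.645·√(0.16·0.84) + 1.036·√(0.21·0.79)]² / (0.05)²
  = [1.645·0.3666 + 1.036·0.4073]² / 0.0025
  = [1.0250]² / 0.0025
  = 420.28
Finite-population correction (N = 1702): 420.28 / (1 + (420.28 − 1)/1702) = 337.21.
Round up → n = 338.

n = 338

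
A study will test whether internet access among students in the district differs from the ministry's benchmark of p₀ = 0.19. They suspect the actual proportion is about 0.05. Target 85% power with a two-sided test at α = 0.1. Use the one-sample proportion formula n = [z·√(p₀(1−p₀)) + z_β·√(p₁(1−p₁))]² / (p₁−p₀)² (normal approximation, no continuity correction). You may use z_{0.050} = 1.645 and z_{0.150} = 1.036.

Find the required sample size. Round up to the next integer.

n = 39

n = [z_{α/2}·√(p₀q₀) + z_β·√(p₁q₁)]² / (p₁ − p₀)²
  = [1.645·√(0.19·0.81) + 1.036·√(0.05·0.95)]² / (-0.14)²
  = [1.645·0.3923 + 1.036·0.2179]² / 0.0196
  = [0.8711]² / 0.0196
  = 38.72
Round up → n = 39.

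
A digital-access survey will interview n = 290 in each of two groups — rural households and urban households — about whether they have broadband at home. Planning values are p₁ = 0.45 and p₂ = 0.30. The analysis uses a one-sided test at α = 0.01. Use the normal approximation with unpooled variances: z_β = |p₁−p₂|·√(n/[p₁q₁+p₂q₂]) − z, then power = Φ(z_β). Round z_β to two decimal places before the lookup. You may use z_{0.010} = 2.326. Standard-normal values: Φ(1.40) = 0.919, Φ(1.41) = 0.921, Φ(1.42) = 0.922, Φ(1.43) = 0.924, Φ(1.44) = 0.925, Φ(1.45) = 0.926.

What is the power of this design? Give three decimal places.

Power ≈ 0.926

z_β = |p₁−p₂|·√(n/[p₁q₁+p₂q₂]) − z_α
    = 0.15 · √(290/0.4575) − 2.326
    = 0.15 · 25.1770 − 2.326
    = 3.7765 − 2.326 = 1.4505 → 1.45
Power = Φ(1.45) = 0.926.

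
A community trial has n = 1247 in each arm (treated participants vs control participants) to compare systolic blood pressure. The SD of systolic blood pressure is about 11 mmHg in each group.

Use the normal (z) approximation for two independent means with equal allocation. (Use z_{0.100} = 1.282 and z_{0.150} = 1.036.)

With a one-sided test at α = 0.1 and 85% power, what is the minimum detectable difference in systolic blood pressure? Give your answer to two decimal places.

δ = (z_α + z_β) · √((σ₁²+σ₂²)/n)
  = (1.282 + 1.036) · √(242/1247)
  = 2.318 · √0.19407
  = 2.318 · 0.4405
  = 1.0211

Minimum detectable difference ≈ 1.02 mmHg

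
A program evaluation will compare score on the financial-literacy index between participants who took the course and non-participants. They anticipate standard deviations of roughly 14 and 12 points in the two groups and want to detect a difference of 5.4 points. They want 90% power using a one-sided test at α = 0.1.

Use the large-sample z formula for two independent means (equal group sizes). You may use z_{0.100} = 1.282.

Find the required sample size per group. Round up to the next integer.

n = 77 per group

n = (z_α + z_β)² · (σ₁² + σ₂²) / δ²
  = (1.282 + 1.282)² · (14² + 12² = 340) / 5.4²
  = 6.5741 · 340 / 29.16
  = 76.65
Round up → n = 77 per group.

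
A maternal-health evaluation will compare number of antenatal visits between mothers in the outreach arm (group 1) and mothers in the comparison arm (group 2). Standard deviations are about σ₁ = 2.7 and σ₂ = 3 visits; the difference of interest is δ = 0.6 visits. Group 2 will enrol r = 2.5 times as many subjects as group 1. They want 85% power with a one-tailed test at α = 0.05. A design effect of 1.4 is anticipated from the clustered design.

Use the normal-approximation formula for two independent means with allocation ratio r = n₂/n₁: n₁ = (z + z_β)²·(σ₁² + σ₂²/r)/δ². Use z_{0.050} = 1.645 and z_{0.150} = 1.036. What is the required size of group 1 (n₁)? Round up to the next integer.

n₁ = (z_α + z_β)² · (σ₁² + σ₂²/r) / δ²
   = (1.645 + 1.036)² · (2.7² + 3²/2.5) / 0.6²
   = 7.1878 · (7.29 + 3.6) / 0.36
   = 7.1878 · 10.89 / 0.36
   = 217.43
Design effect: 1.4 × 217.43 = 304.40.
Round up → n₁ = 305; n₂ = r·n₁ = 2.5 × 305 = 763.

n₁ = 305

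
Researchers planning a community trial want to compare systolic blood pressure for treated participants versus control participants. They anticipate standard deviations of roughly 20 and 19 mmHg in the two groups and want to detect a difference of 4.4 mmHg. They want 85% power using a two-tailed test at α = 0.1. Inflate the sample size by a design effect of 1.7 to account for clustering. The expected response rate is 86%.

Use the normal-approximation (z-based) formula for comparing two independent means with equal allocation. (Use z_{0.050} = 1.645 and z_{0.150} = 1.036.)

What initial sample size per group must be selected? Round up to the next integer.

n = (z_{α/2} + z_β)² · (σ₁² + σ₂²) / δ²
  = (1.645 + 1.036)² · (20² + 19² = 761) / 4.4²
  = 7.1878 · 761 / 19.36
  = 282.54
Design effect: 1.7 × 282.54 = 480.31.
Adjust for 86% response: 480.31 / 0.86 = 558.50.
Round up → n = 559 per group.

n = 559 per group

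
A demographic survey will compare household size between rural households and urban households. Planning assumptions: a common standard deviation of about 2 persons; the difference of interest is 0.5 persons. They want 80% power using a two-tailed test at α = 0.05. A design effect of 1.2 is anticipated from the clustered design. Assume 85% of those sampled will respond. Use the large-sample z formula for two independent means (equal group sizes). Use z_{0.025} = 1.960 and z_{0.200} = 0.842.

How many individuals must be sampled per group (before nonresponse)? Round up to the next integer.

n = 355 per group

n = (z_{α/2} + z_β)² · (σ₁² + σ₂²) / δ²
  = (1.960 + 0.842)² · (2·2² = 8) / 0.5²
  = 7.8512 · 8 / 0.25
  = 251.24
Design effect: 1.2 × 251.24 = 301.49.
Adjust for 85% response: 301.49 / 0.85 = 354.69.
Round up → n = 355 per group.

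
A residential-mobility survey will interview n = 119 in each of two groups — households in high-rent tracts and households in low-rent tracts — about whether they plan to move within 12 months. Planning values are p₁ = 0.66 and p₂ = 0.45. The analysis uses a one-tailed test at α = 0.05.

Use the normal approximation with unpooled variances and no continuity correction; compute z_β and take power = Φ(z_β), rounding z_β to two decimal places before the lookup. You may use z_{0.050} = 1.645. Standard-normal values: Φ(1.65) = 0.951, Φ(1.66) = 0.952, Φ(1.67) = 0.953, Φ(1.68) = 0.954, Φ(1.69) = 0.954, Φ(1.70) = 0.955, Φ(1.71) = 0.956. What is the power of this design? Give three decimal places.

Power ≈ 0.954

z_β = |p₁−p₂|·√(n/[p₁q₁+p₂q₂]) − z_α
    = 0.21 · √(119/0.4719) − 1.645
    = 0.21 · 15.8799 − 1.645
    = 3.3348 − 1.645 = 1.6898 → 1.69
Power = Φ(1.69) = 0.954.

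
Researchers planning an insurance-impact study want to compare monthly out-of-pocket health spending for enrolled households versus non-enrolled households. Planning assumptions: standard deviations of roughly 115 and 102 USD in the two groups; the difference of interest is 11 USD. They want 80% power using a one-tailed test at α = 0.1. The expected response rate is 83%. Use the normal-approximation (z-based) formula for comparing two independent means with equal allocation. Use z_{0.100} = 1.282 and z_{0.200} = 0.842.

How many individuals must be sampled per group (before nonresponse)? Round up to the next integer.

n = 1062 per group

n = (z_α + z_β)² · (σ₁² + σ₂²) / δ²
  = (1.282 + 0.842)² · (115² + 102² = 23629) / 11²
  = 4.5114 · 23629 / 121
  = 880.99
Adjust for 83% response: 880.99 / 0.83 = 1061.43.
Round up → n = 1062 per group.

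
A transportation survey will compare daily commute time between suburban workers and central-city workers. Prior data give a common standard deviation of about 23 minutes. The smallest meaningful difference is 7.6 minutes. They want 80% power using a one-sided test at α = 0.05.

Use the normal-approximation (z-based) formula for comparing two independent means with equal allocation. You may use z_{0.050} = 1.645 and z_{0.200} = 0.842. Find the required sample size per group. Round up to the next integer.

n = (z_α + z_β)² · (σ₁² + σ₂²) / δ²
  = (1.645 + 0.842)² · (2·23² = 1058) / 7.6²
  = 6.1852 · 1058 / 57.76
  = 113.29
Round up → n = 114 per group.

n = 114 per group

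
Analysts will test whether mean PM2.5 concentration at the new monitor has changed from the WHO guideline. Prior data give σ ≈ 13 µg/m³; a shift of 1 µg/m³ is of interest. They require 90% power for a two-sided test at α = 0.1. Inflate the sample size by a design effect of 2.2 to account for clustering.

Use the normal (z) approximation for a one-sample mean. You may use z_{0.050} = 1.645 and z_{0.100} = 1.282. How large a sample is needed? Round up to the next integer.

n = 3186

n = (z_{α/2} + z_β)² · σ² / δ²
  = (1.645 + 1.282)² · 13² / 1²
  = 8.5673 · 169 / 1
  = 1447.88
Design effect: 2.2 × 1447.88 = 3185.33.
Round up → n = 3186.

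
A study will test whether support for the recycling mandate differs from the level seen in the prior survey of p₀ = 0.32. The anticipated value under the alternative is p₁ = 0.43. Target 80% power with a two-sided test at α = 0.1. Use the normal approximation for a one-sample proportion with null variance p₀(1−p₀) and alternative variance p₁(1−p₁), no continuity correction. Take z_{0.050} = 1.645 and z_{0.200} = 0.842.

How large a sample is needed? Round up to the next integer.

n = [z_{α/2}·√(p₀q₀) + z_β·√(p₁q₁)]² / (p₁ − p₀)²
  = [1.645·√(0.32·0.68) + 0.842·√(0.43·0.57)]² / (0.11)²
  = [1.645·0.4665 + 0.842·0.4951]² / 0.0121
  = [1.1842]² / 0.0121
  = 115.90
Round up → n = 116.

n = 116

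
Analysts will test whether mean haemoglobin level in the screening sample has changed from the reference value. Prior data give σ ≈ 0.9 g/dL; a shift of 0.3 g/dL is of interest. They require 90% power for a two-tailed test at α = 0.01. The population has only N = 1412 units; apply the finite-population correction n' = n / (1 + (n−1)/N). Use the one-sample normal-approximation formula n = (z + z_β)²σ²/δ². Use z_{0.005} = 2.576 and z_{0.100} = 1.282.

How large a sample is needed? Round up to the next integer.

n = (z_{α/2} + z_β)² · σ² / δ²
  = (2.576 + 1.282)² · 0.9² / 0.3²
  = 14.8842 · 0.81 / 0.09
  = 133.96
Finite-population correction (N = 1412): 133.96 / (1 + (133.96 − 1)/1412) = 122.43.
Round up → n = 123.

n = 123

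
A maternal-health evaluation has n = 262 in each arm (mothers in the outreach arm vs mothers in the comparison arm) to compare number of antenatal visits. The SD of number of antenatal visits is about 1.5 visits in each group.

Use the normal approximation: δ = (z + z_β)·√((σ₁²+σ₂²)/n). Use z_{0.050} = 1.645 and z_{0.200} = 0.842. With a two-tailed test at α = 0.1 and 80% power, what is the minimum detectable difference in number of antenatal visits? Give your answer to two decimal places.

δ = (z_{α/2} + z_β) · √((σ₁²+σ₂²)/n)
  = (1.645 + 0.842) · √(4.5/262)
  = 2.487 · √0.01718
  = 2.487 · 0.1311
  = 0.3259

Minimum detectable difference ≈ 0.33 visits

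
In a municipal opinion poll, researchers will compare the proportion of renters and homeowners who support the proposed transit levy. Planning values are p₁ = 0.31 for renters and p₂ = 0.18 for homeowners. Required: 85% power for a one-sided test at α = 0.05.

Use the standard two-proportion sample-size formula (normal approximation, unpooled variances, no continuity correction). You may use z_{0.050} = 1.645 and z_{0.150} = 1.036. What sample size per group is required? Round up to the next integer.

n = (z_α + z_β)² · [p₁(1−p₁) + p₂(1−p₂)] / (p₁ − p₂)²
  = (1.645 + 1.036)² · (0.31·0.69 + 0.18·0.82) / (0.13)²
  = (2.681)² · (0.2139 + 0.1476) / 0.0169
  = 7.1878 · 0.3615 / 0.0169
  = 153.75
Round up → n = 154 per group.

n = 154 per group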